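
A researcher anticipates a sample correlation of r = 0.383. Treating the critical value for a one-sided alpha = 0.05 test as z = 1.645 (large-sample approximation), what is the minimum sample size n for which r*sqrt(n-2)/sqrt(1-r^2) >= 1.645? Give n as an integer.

18

Need r·√(n−2)/√(1−r²) ≥ 1.645
√(n−2) ≥ 1.645·√(1−0.146689) / 0.383 = 1.645·0.923748 / 0.383 = 3.9675
n−2 ≥ 15.7411  ⇒  n ≥ 17.7411
Smallest integer n = 18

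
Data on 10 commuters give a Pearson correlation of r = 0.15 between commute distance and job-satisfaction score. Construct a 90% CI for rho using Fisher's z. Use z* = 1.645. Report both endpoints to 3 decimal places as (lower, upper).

z_r = atanh(0.15) = 0.151140;  SE = 1/√(n−3) = 1/√7 = 0.377964
z-limits: 0.151140 ± 1.645·0.377964 = 0.151140 ± 0.621751 = [-0.470611, 0.772891]
ρ-limits: (tanh -0.470611, tanh 0.772891) = (-0.439, 0.649)

(-0.439, 0.649)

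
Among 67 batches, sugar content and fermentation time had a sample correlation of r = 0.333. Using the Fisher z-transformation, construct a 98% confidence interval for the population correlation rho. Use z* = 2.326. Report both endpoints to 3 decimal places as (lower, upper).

(0.055, 0.563)

Fisher z: z_r = atanh(r) = ½·ln((1+0.333)/(1−0.333)) = 0.346199
SE(z) = 1/√(n−3) = 1/√64 = 0.125000
98% ⇒ z* = 2.326; margin = 2.326·0.125000 = 0.290750
CI on z-scale: (0.055449, 0.636949)
Back-transform: tanh(0.055449) = 0.055392, tanh(0.636949) = 0.562819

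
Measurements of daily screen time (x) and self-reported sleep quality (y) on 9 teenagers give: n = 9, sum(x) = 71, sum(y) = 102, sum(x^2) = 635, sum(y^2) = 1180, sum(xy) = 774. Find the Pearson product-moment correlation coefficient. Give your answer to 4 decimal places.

Numerator: nΣxy − (Σx)(Σy) = 9·774 − (71)(102) = -276
Denominator: √[(nΣx²−(Σx)²)(nΣy²−(Σy)²)]
  nΣx²−(Σx)² = 9·635 − 5041 = 674;  nΣy²−(Σy)² = 9·1180 − 10404 = 216
  √(674·216) = √145584 = 381.5547
r = -276 / 381.5547 = -0.7234

-0.7234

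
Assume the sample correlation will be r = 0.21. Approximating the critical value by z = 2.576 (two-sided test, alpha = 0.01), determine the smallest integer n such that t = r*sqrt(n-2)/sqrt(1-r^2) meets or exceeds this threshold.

Need r·√(n−2)/√(1−r²) ≥ 2.576
√(n−2) ≥ 2.576·√(1−0.0441) / 0.21 = 2.576·0.977701 / 0.21 = 11.9931
n−2 ≥ 143.8344  ⇒  n ≥ 145.8344
Smallest integer n = 146

146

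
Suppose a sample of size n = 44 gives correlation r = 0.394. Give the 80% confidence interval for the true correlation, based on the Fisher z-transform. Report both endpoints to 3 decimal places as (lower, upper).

z_r = atanh(0.394) = 0.416526;  SE = 1/√(n−3) = 1/√41 = 0.156174
z-limits: 0.416526 ± 1.282·0.156174 = 0.416526 ± 0.200215 = [0.216311, 0.616741]
ρ-limits: (tanh 0.216311, tanh 0.616741) = (0.213, 0.549)

(0.213, 0.549)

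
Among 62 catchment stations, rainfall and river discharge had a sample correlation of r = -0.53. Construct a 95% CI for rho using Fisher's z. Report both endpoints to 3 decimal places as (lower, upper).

Fisher z: z_r = atanh(r) = ½·ln((1+(-0.53))/(1−(-0.53))) = -0.590145
SE(z) = 1/√(n−3) = 1/√59 = 0.130189
95% ⇒ z* = 1.960; margin = 1.960·0.130189 = 0.255170
CI on z-scale: (-0.845315, -0.334975)
Back-transform: tanh(-0.845315) = -0.688614, tanh(-0.334975) = -0.322984

(-0.689, -0.323)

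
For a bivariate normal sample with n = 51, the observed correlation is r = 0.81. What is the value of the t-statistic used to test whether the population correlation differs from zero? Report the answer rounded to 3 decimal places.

9.669

t = r·√(n−2) / √(1−r²) with r = 0.81, n = 51
  = 0.81·√49 / √(1 − 0.6561)
  = 0.81·7.000000 / 0.586430
  = 5.670000 / 0.586430 = 9.669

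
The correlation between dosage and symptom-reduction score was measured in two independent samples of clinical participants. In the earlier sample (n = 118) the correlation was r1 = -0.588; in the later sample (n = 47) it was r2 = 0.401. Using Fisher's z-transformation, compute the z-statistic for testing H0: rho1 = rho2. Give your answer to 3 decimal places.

Fisher z-transforms: z1 = atanh(-0.588) = -0.674604, z2 = atanh(0.401) = 0.424840; difference d = -1.099444
Var(d) = 1/115 + 1/44 = 0.0086957 + 0.0227273 = 0.0314230
z = d/√Var(d) = -1.099444 / √0.0314230 = -1.099444 / 0.177265 = -6.202

-6.202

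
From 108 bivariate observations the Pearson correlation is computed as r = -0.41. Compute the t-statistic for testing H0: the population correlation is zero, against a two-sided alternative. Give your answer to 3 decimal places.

1 − r² = 1 − 0.1681 = 0.8319;  √(1−r²) = 0.912086
√(n−2) = √106 = 10.295630
t = r·√(n−2)/√(1−r²) = -0.41 · 10.295630 / 0.912086 = -4.628

-4.628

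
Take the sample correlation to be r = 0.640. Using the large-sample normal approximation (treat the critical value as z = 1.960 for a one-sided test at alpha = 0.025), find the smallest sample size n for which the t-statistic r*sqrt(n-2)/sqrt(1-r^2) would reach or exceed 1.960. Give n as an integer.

8

r√(n−2)/√(1−r²) ≥ 1.960  ⇔  n−2 ≥ (1.960)²·(1−r²)/r²
(1−r²)/r² = (1−0.409600)/0.409600 = 1.4414
n ≥ 2 + 3.8416·1.4414 = 2 + 5.5373 = 7.5373
⌈7.5373⌉ = 8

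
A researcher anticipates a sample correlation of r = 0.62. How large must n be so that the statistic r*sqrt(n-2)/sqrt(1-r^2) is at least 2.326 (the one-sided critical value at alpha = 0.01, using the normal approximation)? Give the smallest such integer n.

11

r√(n−2)/√(1−r²) ≥ 2.326  ⇔  n−2 ≥ (2.326)²·(1−r²)/r²
(1−r²)/r² = (1−0.3844)/0.3844 = 1.6015
n ≥ 2 + 5.410276·1.6015 = 2 + 8.6646 = 10.6646
⌈10.6646⌉ = 11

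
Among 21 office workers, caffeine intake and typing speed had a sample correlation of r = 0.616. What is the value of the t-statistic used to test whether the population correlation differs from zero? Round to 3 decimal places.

t = r·√(n−2) / √(1−r²) with r = 0.616, n = 21
  = 0.616·√19 / √(1 − 0.379456)
  = 0.616·4.358899 / 0.787746
  = 2.685082 / 0.787746 = 3.409

3.409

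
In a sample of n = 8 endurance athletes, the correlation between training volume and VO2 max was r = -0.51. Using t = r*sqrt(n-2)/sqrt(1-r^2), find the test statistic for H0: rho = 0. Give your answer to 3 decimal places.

-1.452

1 − r² = 1 − 0.2601 = 0.7399;  √(1−r²) = 0.860174
√(n−2) = √6 = 2.449490
t = r·√(n−2)/√(1−r²) = -0.51 · 2.449490 / 0.860174 = -1.452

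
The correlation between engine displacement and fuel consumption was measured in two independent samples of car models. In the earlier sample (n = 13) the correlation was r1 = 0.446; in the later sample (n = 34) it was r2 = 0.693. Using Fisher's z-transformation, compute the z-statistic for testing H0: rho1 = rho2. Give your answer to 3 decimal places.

z1 = atanh(0.446) = 0.479696,  z2 = atanh(0.693) = 0.853705
SE = √(1/(n1−3) + 1/(n2−3)) = √(1/10 + 1/31) = √(0.1000000 + 0.0322581) = √0.1322581 = 0.363673
z = (z1 − z2)/SE = (0.479696 − 0.853705) / 0.363673 = -0.374009 / 0.363673 = -1.028

-1.028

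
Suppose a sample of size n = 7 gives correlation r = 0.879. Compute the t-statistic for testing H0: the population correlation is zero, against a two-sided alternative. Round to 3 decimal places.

1 − r² = 1 − 0.772641 = 0.227359;  √(1−r²) = 0.476822
√(n−2) = √5 = 2.236068
t = r·√(n−2)/√(1−r²) = 0.879 · 2.236068 / 0.476822 = 4.122

4.122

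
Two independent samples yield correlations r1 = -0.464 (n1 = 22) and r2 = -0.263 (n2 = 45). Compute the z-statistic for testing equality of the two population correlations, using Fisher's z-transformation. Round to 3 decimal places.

Fisher z-transforms: z1 = atanh(-0.464) = -0.502397, z2 = atanh(-0.263) = -0.269329; difference d = -0.233068
Var(d) = 1/19 + 1/42 = 0.0526316 + 0.0238095 = 0.0764411
z = d/√Var(d) = -0.233068 / √0.0764411 = -0.233068 / 0.276480 = -0.843

-0.843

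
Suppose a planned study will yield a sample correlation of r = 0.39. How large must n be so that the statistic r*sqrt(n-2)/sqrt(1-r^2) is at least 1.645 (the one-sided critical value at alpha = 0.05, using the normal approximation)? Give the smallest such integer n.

r√(n−2)/√(1−r²) ≥ 1.645  ⇔  n−2 ≥ (1.645)²·(1−r²)/r²
(1−r²)/r² = (1−0.1521)/0.1521 = 5.5746
n ≥ 2 + 2.706025·5.5746 = 2 + 15.0850 = 17.0850
⌈17.0850⌉ = 18

18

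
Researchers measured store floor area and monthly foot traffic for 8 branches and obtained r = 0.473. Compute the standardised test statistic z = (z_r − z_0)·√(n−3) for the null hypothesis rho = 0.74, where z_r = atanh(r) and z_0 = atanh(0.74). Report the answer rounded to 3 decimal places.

-0.976

Fisher z: atanh(0.473) = 0.513928, atanh(0.74) = 0.950479
z = (z_r − z_0)·√(n−3) = (0.513928 − 0.950479)·√5 = -0.436551 · 2.236068 = -0.976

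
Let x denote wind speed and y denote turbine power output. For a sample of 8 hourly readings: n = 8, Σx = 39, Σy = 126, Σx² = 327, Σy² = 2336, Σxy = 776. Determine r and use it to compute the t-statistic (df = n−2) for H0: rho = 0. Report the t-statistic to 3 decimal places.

S_xy = nΣxy − ΣxΣy = 8·776 − 39·126 = 6208 − 4914 = 1294
S_xx = nΣx² − (Σx)² = 8·327 − 39² = 2616 − 1521 = 1095
S_yy = nΣy² − (Σy)² = 8·2336 − 126² = 18688 − 15876 = 2812
r = S_xy / √(S_xx·S_yy) = 1294 / √(1095·2812) = 1294 / √3079140 = 1294 / 1754.7478 = 0.7374
t = r·√(n−2)/√(1−r²) = 0.7374·√6 / √(1−0.543759) = 1.806254 / 0.675456 = 2.674

2.674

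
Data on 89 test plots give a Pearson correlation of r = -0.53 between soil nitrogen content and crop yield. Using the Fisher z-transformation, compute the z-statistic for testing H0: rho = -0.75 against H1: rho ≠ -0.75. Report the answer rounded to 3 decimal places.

3.550

Fisher z: atanh(-0.53) = -0.590145, atanh(-0.75) = -0.972955
z = (z_r − z_0)·√(n−3) = (-0.590145 − (-0.972955))·√86 = 0.382810 · 9.273618 = 3.550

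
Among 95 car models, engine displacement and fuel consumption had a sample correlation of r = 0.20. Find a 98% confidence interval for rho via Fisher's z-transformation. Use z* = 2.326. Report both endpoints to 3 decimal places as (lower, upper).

(-0.040, 0.418)

z_r = atanh(0.20) = 0.202733;  SE = 1/√(n−3) = 1/√92 = 0.104257
z-limits: 0.202733 ± 2.326·0.104257 = 0.202733 ± 0.242502 = [-0.039769, 0.445235]
ρ-limits: (tanh -0.039769, tanh 0.445235) = (-0.040, 0.418)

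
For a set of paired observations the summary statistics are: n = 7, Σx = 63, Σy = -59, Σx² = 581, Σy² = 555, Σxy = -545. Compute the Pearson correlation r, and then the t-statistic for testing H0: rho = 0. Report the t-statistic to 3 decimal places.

Numerator: nΣxy − (Σx)(Σy) = 7·(-545) − (63)(-59) = -98
Denominator: √[(nΣx²−(Σx)²)(nΣy²−(Σy)²)]
  nΣx²−(Σx)² = 7·581 − 3969 = 98;  nΣy²−(Σy)² = 7·555 − 3481 = 404
  √(98·404) = √39592 = 198.9774
r = -98 / 198.9774 = -0.4925
t = r·√(n−2)/√(1−r²) = -0.4925·√5 / √(1−0.242556) = -1.101263 / 0.870313 = -1.265

-1.265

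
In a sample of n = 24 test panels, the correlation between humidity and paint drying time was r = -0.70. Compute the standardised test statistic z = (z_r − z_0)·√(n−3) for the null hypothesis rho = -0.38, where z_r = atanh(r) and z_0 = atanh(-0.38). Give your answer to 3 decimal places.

-2.141

Fisher z: atanh(-0.70) = -0.867301, atanh(-0.38) = -0.400060
z = (z_r − z_0)·√(n−3) = (-0.867301 − (-0.400060))·√21 = -0.467241 · 4.582576 = -2.141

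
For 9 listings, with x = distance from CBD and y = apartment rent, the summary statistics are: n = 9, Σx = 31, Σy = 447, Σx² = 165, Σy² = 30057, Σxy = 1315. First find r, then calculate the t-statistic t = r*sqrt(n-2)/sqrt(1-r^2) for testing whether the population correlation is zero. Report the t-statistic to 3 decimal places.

S_xy = nΣxy − ΣxΣy = 9·1315 − 31·447 = 11835 − 13857 = -2022
S_xx = nΣx² − (Σx)² = 9·165 − 31² = 1485 − 961 = 524
S_yy = nΣy² − (Σy)² = 9·30057 − 447² = 270513 − 199809 = 70704
r = S_xy / √(S_xx·S_yy) = -2022 / √(524·70704) = -2022 / √37048896 = -2022 / 6086.7804 = -0.3322
t = r·√(n−2)/√(1−r²) = -0.3322·√7 / √(1−0.110357) = -0.878919 / 0.943209 = -0.932

-0.932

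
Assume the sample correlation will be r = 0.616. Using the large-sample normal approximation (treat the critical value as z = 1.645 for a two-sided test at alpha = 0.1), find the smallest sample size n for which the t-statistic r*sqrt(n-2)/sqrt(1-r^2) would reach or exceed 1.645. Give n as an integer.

7

r√(n−2)/√(1−r²) ≥ 1.645  ⇔  n−2 ≥ (1.645)²·(1−r²)/r²
(1−r²)/r² = (1−0.379456)/0.379456 = 1.6354
n ≥ 2 + 2.706025·1.6354 = 2 + 4.4254 = 6.4254
⌈6.4254⌉ = 7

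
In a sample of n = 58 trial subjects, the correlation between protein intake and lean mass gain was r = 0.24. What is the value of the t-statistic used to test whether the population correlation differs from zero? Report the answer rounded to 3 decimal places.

1.850

t = r·√(n−2) / √(1−r²) with r = 0.24, n = 58
  = 0.24·√56 / √(1 − 0.0576)
  = 0.24·7.483315 / 0.970773
  = 1.795996 / 0.970773 = 1.850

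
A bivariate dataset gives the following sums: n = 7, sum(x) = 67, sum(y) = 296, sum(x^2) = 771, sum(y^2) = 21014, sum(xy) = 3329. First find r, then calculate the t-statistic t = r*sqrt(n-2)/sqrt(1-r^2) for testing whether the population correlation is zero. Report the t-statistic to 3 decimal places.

S_xy = nΣxy − ΣxΣy = 7·3329 − 67·296 = 23303 − 19832 = 3471
S_xx = nΣx² − (Σx)² = 7·771 − 67² = 5397 − 4489 = 908
S_yy = nΣy² − (Σy)² = 7·21014 − 296² = 147098 − 87616 = 59482
r = S_xy / √(S_xx·S_yy) = 3471 / √(908·59482) = 3471 / √54009656 = 3471 / 7349.1262 = 0.4723
t = r·√(n−2)/√(1−r²) = 0.4723·√5 / √(1−0.223067) = 1.056095 / 0.881438 = 1.198

1.198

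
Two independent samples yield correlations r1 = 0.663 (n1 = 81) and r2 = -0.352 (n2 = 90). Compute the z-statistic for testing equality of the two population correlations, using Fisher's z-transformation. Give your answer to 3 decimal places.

Fisher z-transforms: z1 = atanh(0.663) = 0.798148, z2 = atanh(-0.352) = -0.367725; difference d = 1.165873
Var(d) = 1/78 + 1/87 = 0.0128205 + 0.0114943 = 0.0243148
z = d/√Var(d) = 1.165873 / √0.0243148 = 1.165873 / 0.155932 = 7.477

7.477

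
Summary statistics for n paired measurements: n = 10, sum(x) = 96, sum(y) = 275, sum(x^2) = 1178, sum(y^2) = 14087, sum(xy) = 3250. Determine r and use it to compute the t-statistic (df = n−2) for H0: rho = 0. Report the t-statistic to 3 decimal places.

Numerator: nΣxy − (Σx)(Σy) = 10·3250 − (96)(275) = 6100
Denominator: √[(nΣx²−(Σx)²)(nΣy²−(Σy)²)]
  nΣx²−(Σx)² = 10·1178 − 9216 = 2564;  nΣy²−(Σy)² = 10·14087 − 75625 = 65245
  √(2564·65245) = √167288180 = 12933.9932
r = 6100 / 12933.9932 = 0.4716
t = r·√(n−2)/√(1−r²) = 0.4716·√8 / √(1−0.222407) = 1.333886 / 0.881812 = 1.513

1.513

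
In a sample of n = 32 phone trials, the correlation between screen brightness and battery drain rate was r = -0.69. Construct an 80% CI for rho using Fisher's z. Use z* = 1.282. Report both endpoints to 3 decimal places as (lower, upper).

Fisher z: z_r = atanh(r) = ½·ln((1+(-0.69))/(1−(-0.69))) = -0.847956
SE(z) = 1/√(n−3) = 1/√29 = 0.185695
80% ⇒ z* = 1.282; margin = 1.282·0.185695 = 0.238061
CI on z-scale: (-1.086017, -0.609895)
Back-transform: tanh(-1.086017) = -0.795420, tanh(-0.609895) = -0.544053

(-0.795, -0.544)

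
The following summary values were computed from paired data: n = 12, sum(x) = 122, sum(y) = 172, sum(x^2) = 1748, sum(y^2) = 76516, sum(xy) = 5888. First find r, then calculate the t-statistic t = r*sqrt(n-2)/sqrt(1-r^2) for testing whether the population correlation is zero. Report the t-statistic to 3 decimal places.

S_xy = nΣxy − ΣxΣy = 12·5888 − 122·172 = 70656 − 20984 = 49672
S_xx = nΣx² − (Σx)² = 12·1748 − 122² = 20976 − 14884 = 6092
S_yy = nΣy² − (Σy)² = 12·76516 − 172² = 918192 − 29584 = 888608
r = S_xy / √(S_xx·S_yy) = 49672 / √(6092·888608) = 49672 / √5413399936 = 49672 / 73575.8108 = 0.6751
t = r·√(n−2)/√(1−r²) = 0.6751·√10 / √(1−0.455760) = 2.134854 / 0.737726 = 2.894

2.894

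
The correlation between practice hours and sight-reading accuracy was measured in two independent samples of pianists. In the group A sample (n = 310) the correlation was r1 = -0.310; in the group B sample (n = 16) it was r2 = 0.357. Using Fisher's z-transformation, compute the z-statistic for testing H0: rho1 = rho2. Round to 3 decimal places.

Fisher z-transforms: z1 = atanh(-0.310) = -0.320545, z2 = atanh(0.357) = 0.373443; difference d = -0.693988
Var(d) = 1/307 + 1/13 = 0.0032573 + 0.0769231 = 0.0801804
z = d/√Var(d) = -0.693988 / √0.0801804 = -0.693988 / 0.283161 = -2.451

-2.451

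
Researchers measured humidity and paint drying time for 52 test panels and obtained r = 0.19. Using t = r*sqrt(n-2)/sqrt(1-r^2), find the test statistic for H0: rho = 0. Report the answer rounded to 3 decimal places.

1.368

1 − r² = 1 − 0.0361 = 0.9639;  √(1−r²) = 0.981784
√(n−2) = √50 = 7.071068
t = r·√(n−2)/√(1−r²) = 0.19 · 7.071068 / 0.981784 = 1.368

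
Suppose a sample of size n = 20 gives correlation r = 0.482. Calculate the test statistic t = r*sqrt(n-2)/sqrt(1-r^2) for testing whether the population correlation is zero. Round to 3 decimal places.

1 − r² = 1 − 0.232324 = 0.767676;  √(1−r²) = 0.876171
√(n−2) = √18 = 4.242641
t = r·√(n−2)/√(1−r²) = 0.482 · 4.242641 / 0.876171 = 2.334

2.334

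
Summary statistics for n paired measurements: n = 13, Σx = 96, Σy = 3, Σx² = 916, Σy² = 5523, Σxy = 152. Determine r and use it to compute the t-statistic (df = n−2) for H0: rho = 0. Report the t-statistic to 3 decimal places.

Numerator: nΣxy − (Σx)(Σy) = 13·152 − (96)(3) = 1688
Denominator: √[(nΣx²−(Σx)²)(nΣy²−(Σy)²)]
  nΣx²−(Σx)² = 13·916 − 9216 = 2692;  nΣy²−(Σy)² = 13·5523 − 9 = 71790
  √(2692·71790) = √193258680 = 13901.7510
r = 1688 / 13901.7510 = 0.1214
t = r·√(n−2)/√(1−r²) = 0.1214·√11 / √(1−0.014738) = 0.402638 / 0.992604 = 0.406

0.406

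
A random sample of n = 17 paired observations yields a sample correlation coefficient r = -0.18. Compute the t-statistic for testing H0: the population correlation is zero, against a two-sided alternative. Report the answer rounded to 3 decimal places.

-0.709

1 − r² = 1 − 0.0324 = 0.9676;  √(1−r²) = 0.983667
√(n−2) = √15 = 3.872983
t = r·√(n−2)/√(1−r²) = -0.18 · 3.872983 / 0.983667 = -0.709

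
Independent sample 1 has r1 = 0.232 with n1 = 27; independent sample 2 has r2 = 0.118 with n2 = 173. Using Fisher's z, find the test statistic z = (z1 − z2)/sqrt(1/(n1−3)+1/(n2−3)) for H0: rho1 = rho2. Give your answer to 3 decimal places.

0.540

z1 = atanh(0.232) = 0.236302,  z2 = atanh(0.118) = 0.118552
SE = √(1/(n1−3) + 1/(n2−3)) = √(1/24 + 1/170) = √(0.0416667 + 0.0058824) = √0.0475491 = 0.218058
z = (z1 − z2)/SE = (0.236302 − 0.118552) / 0.218058 = 0.117750 / 0.218058 = 0.540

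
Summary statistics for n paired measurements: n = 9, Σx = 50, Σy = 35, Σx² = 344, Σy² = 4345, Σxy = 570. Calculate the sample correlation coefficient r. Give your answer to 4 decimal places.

S_xy = nΣxy − ΣxΣy = 9·570 − 50·35 = 5130 − 1750 = 3380
S_xx = nΣx² − (Σx)² = 9·344 − 50² = 3096 − 2500 = 596
S_yy = nΣy² − (Σy)² = 9·4345 − 35² = 39105 − 1225 = 37880
r = S_xy / √(S_xx·S_yy) = 3380 / √(596·37880) = 3380 / √22576480 = 3380 / 4751.4714 = 0.7114

0.7114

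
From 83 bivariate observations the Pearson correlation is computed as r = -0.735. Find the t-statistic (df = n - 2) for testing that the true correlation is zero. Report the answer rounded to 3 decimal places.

t = r·√(n−2) / √(1−r²) with r = -0.735, n = 83
  = -0.735·√81 / √(1 − 0.540225)
  = -0.735·9.000000 / 0.678067
  = -6.615000 / 0.678067 = -9.756

-9.756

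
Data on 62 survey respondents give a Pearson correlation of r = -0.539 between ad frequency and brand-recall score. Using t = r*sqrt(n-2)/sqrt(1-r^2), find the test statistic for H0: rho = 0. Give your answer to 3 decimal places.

-4.957

1 − r² = 1 − 0.290521 = 0.709479;  √(1−r²) = 0.842306
√(n−2) = √60 = 7.745967
t = r·√(n−2)/√(1−r²) = -0.539 · 7.745967 / 0.842306 = -4.957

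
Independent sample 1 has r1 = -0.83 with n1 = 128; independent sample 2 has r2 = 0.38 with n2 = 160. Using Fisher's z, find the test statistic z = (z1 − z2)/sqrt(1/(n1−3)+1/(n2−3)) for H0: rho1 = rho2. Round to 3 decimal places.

-13.249

z1 = atanh(-0.83) = -1.188136,  z2 = atanh(0.38) = 0.400060
SE = √(1/(n1−3) + 1/(n2−3)) = √(1/125 + 1/157) = √(0.0080000 + 0.0063694) = √0.0143694 = 0.119872
z = (z1 − z2)/SE = (-1.188136 − 0.400060) / 0.119872 = -1.588196 / 0.119872 = -13.249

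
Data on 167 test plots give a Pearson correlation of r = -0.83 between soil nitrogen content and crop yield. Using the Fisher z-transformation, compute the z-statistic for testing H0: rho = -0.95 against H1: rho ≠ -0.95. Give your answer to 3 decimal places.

Fisher z: atanh(-0.83) = -1.188136, atanh(-0.95) = -1.831781
z = (z_r − z_0)·√(n−3) = (-1.188136 − (-1.831781))·√164 = 0.643645 · 12.806248 = 8.243

8.243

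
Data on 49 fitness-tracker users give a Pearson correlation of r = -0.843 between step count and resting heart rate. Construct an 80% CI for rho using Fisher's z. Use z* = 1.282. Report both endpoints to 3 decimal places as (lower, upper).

(-0.890, -0.779)

z_r = atanh(-0.843) = -1.231452;  SE = 1/√(n−3) = 1/√46 = 0.147442
z-limits: -1.231452 ± 1.282·0.147442 = -1.231452 ± 0.189021 = [-1.420473, -1.042431]
ρ-limits: (tanh -1.420473, tanh -1.042431) = (-0.890, -0.779)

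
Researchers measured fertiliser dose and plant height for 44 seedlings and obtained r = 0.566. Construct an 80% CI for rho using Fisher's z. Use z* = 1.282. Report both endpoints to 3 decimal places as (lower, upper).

z_r = atanh(0.566) = 0.641618;  SE = 1/√(n−3) = 1/√41 = 0.156174
z-limits: 0.641618 ± 1.282·0.156174 = 0.641618 ± 0.200215 = [0.441403, 0.841833]
ρ-limits: (tanh 0.441403, tanh 0.841833) = (0.415, 0.687)

(0.415, 0.687)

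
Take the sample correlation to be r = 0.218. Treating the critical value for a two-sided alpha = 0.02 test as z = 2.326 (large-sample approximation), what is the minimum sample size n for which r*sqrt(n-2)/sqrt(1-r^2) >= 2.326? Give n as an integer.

Need r·√(n−2)/√(1−r²) ≥ 2.326
√(n−2) ≥ 2.326·√(1−0.047524) / 0.218 = 2.326·0.975949 / 0.218 = 10.4131
n−2 ≥ 108.4327  ⇒  n ≥ 110.4327
Smallest integer n = 111

111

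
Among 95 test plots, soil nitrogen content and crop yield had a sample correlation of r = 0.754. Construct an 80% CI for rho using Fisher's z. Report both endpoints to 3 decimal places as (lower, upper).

Fisher z: z_r = atanh(r) = ½·ln((1+0.754)/(1−0.754)) = 0.982161
SE(z) = 1/√(n−3) = 1/√92 = 0.104257
80% ⇒ z* = 1.282; margin = 1.282·0.104257 = 0.133657
CI on z-scale: (0.848504, 1.115818)
Back-transform: tanh(0.848504) = 0.690287, tanh(1.115818) = 0.806109

(0.690, 0.806)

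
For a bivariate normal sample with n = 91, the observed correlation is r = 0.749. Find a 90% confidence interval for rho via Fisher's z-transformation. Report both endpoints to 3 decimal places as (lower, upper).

Fisher z: z_r = atanh(r) = ½·ln((1+0.749)/(1−0.749)) = 0.970673
SE(z) = 1/√(n−3) = 1/√88 = 0.106600
90% ⇒ z* = 1.645; margin = 1.645·0.106600 = 0.175357
CI on z-scale: (0.795316, 1.146030)
Back-transform: tanh(0.795316) = 0.661410, tanh(1.146030) = 0.816435

(0.661, 0.816)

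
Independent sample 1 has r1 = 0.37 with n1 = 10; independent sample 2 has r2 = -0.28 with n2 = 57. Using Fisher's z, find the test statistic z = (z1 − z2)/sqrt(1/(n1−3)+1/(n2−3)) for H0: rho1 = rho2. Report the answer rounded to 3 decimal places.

1.683

z1 = atanh(0.37) = 0.388423,  z2 = atanh(-0.28) = -0.287682
SE = √(1/(n1−3) + 1/(n2−3)) = √(1/7 + 1/54) = √(0.1428571 + 0.0185185) = √0.1613756 = 0.401716
z = (z1 − z2)/SE = (0.388423 − (-0.287682)) / 0.401716 = 0.676105 / 0.401716 = 1.683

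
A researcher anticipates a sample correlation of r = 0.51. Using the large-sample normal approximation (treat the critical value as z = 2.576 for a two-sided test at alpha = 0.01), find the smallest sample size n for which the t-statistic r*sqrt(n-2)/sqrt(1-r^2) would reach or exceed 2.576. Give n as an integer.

r√(n−2)/√(1−r²) ≥ 2.576  ⇔  n−2 ≥ (2.576)²·(1−r²)/r²
(1−r²)/r² = (1−0.2601)/0.2601 = 2.8447
n ≥ 2 + 6.635776·2.8447 = 2 + 18.8768 = 20.8768
⌈20.8768⌉ = 21

21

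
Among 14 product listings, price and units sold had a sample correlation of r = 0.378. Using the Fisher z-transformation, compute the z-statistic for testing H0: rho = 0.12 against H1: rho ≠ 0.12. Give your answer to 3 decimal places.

z_r = atanh(0.378) = 0.397724,  z_0 = atanh(0.12) = 0.120581
SE = 1/√(n−3) = 1/√11 = 0.301511
z = (z_r − z_0)/SE = (0.397724 − 0.120581) / 0.301511 = 0.277143 / 0.301511 = 0.919

0.919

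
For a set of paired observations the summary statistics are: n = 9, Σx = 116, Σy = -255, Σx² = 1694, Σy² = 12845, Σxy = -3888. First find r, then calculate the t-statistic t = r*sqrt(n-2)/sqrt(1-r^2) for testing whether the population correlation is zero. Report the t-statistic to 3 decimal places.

-1.830

Numerator: nΣxy − (Σx)(Σy) = 9·(-3888) − (116)(-255) = -5412
Denominator: √[(nΣx²−(Σx)²)(nΣy²−(Σy)²)]
  nΣx²−(Σx)² = 9·1694 − 13456 = 1790;  nΣy²−(Σy)² = 9·12845 − 65025 = 50580
  √(1790·50580) = √90538200 = 9515.1563
r = -5412 / 9515.1563 = -0.5688
t = r·√(n−2)/√(1−r²) = -0.5688·√7 / √(1−0.323533) = -1.504903 / 0.822476 = -1.830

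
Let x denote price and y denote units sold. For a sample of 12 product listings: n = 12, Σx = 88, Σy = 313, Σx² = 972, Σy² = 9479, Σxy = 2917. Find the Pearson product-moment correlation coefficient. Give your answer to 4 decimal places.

0.9485

Numerator: nΣxy − (Σx)(Σy) = 12·2917 − (88)(313) = 7460
Denominator: √[(nΣx²−(Σx)²)(nΣy²−(Σy)²)]
  nΣx²−(Σx)² = 12·972 − 7744 = 3920;  nΣy²−(Σy)² = 12·9479 − 97969 = 15779
  √(3920·15779) = √61853680 = 7864.7111
r = 7460 / 7864.7111 = 0.9485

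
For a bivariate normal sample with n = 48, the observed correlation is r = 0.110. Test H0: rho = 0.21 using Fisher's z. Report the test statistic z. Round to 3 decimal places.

-0.689

Fisher z: atanh(0.110) = 0.110447, atanh(0.21) = 0.213171
z = (z_r − z_0)·√(n−3) = (0.110447 − 0.213171)·√45 = -0.102724 · 6.708204 = -0.689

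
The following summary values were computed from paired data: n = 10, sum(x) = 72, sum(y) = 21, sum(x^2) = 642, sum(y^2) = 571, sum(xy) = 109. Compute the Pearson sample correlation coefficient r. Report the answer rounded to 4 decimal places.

-0.1654

Numerator: nΣxy − (Σx)(Σy) = 10·109 − (72)(21) = -422
Denominator: √[(nΣx²−(Σx)²)(nΣy²−(Σy)²)]
  nΣx²−(Σx)² = 10·642 − 5184 = 1236;  nΣy²−(Σy)² = 10·571 − 441 = 5269
  √(1236·5269) = √6512484 = 2551.9569
r = -422 / 2551.9569 = -0.1654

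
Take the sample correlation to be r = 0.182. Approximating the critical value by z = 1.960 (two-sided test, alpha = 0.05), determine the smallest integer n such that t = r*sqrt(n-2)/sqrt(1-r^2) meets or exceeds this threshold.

r√(n−2)/√(1−r²) ≥ 1.960  ⇔  n−2 ≥ (1.960)²·(1−r²)/r²
(1−r²)/r² = (1−0.033124)/0.033124 = 29.1896
n ≥ 2 + 3.8416·29.1896 = 2 + 112.1348 = 114.1348
⌈114.1348⌉ = 115

115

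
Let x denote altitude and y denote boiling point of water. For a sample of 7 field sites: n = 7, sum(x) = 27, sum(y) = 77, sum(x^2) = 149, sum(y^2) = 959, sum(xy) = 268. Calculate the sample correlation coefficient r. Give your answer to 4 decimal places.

S_xy = nΣxy − ΣxΣy = 7·268 − 27·77 = 1876 − 2079 = -203
S_xx = nΣx² − (Σx)² = 7·149 − 27² = 1043 − 729 = 314
S_yy = nΣy² − (Σy)² = 7·959 − 77² = 6713 − 5929 = 784
r = S_xy / √(S_xx·S_yy) = -203 / √(314·784) = -203 / √246176 = -203 / 496.1613 = -0.4091

-0.4091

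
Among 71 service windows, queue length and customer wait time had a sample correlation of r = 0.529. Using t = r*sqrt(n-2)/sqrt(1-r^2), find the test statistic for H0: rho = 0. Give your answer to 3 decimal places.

5.178

t = r·√(n−2) / √(1−r²) with r = 0.529, n = 71
  = 0.529·√69 / √(1 − 0.279841)
  = 0.529·8.306624 / 0.848622
  = 4.394204 / 0.848622 = 5.178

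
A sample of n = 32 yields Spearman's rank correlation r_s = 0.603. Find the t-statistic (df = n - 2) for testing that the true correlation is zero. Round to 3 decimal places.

1 − r_s² = 1 − 0.363609 = 0.636391;  √(1−r_s²) = 0.797741
√(n−2) = √30 = 5.477226
t = r_s·√(n−2)/√(1−r_s²) = 0.603 · 5.477226 / 0.797741 = 4.140

4.140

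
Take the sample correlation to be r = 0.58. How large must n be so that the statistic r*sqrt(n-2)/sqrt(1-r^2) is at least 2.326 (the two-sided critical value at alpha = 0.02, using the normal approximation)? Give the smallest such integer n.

13

r√(n−2)/√(1−r²) ≥ 2.326  ⇔  n−2 ≥ (2.326)²·(1−r²)/r²
(1−r²)/r² = (1−0.3364)/0.3364 = 1.9727
n ≥ 2 + 5.410276·1.9727 = 2 + 10.6729 = 12.6729
⌈12.6729⌉ = 13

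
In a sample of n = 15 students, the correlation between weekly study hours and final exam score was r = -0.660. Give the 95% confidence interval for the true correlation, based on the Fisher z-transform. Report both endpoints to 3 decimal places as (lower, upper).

(-0.876, -0.223)

z_r = atanh(-0.660) = -0.792814;  SE = 1/√(n−3) = 1/√12 = 0.288675
z-limits: -0.792814 ± 1.960·0.288675 = -0.792814 ± 0.565803 = [-1.358617, -0.227011]
ρ-limits: (tanh -1.358617, tanh -0.227011) = (-0.876, -0.223)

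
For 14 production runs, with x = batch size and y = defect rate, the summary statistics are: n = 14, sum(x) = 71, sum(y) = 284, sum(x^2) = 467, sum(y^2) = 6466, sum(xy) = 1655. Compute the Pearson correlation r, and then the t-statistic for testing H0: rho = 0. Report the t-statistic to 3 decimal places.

4.348

S_xy = nΣxy − ΣxΣy = 14·1655 − 71·284 = 23170 − 20164 = 3006
S_xx = nΣx² − (Σx)² = 14·467 − 71² = 6538 − 5041 = 1497
S_yy = nΣy² − (Σy)² = 14·6466 − 284² = 90524 − 80656 = 9868
r = S_xy / √(S_xx·S_yy) = 3006 / √(1497·9868) = 3006 / √14772396 = 3006 / 3843.4875 = 0.7821
t = r·√(n−2)/√(1−r²) = 0.7821·√12 / √(1−0.611680) = 2.709274 / 0.623153 = 4.348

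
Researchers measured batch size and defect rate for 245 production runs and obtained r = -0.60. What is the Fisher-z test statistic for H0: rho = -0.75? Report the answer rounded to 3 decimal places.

4.353

z_r = atanh(-0.60) = -0.693147,  z_0 = atanh(-0.75) = -0.972955
SE = 1/√(n−3) = 1/√242 = 0.064282
z = (z_r − z_0)/SE = (-0.693147 − (-0.972955)) / 0.064282 = 0.279808 / 0.064282 = 4.353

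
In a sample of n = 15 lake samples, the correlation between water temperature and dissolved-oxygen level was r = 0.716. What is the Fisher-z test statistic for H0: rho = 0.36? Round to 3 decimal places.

1.810

Fisher z: atanh(0.716) = 0.899389, atanh(0.36) = 0.376886
z = (z_r − z_0)·√(n−3) = (0.899389 − 0.376886)·√12 = 0.522503 · 3.464102 = 1.810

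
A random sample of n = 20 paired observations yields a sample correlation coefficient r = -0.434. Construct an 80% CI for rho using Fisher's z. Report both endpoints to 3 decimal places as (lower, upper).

(-0.650, -0.153)

Fisher z: z_r = atanh(r) = ½·ln((1+(-0.434))/(1−(-0.434))) = -0.464814
SE(z) = 1/√(n−3) = 1/√17 = 0.242536
80% ⇒ z* = 1.282; margin = 1.282·0.242536 = 0.310931
CI on z-scale: (-0.775745, -0.153883)
Back-transform: tanh(-0.775745) = -0.650258, tanh(-0.153883) = -0.152680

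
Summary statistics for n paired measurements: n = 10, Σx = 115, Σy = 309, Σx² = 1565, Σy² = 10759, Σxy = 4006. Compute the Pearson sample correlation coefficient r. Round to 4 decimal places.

S_xy = nΣxy − ΣxΣy = 10·4006 − 115·309 = 40060 − 35535 = 4525
S_xx = nΣx² − (Σx)² = 10·1565 − 115² = 15650 − 13225 = 2425
S_yy = nΣy² − (Σy)² = 10·10759 − 309² = 107590 − 95481 = 12109
r = S_xy / √(S_xx·S_yy) = 4525 / √(2425·12109) = 4525 / √29364325 = 4525 / 5418.8860 = 0.8350

0.8350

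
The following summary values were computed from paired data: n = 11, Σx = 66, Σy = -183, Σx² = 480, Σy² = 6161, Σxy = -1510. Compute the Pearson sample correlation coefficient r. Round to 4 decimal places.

-0.8052

S_xy = nΣxy − ΣxΣy = 11·(-1510) − 66·(-183) = -16610 − (-12078) = -4532
S_xx = nΣx² − (Σx)² = 11·480 − 66² = 5280 − 4356 = 924
S_yy = nΣy² − (Σy)² = 11·6161 − (-183)² = 67771 − 33489 = 34282
r = S_xy / √(S_xx·S_yy) = -4532 / √(924·34282) = -4532 / √31676568 = -4532 / 5628.1940 = -0.8052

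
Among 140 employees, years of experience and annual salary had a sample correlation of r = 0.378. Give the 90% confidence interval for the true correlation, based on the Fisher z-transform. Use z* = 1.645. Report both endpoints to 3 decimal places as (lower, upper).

(0.252, 0.492)

z_r = atanh(0.378) = 0.397724;  SE = 1/√(n−3) = 1/√137 = 0.085436
z-limits: 0.397724 ± 1.645·0.085436 = 0.397724 ± 0.140542 = [0.257182, 0.538266]
ρ-limits: (tanh 0.257182, tanh 0.538266) = (0.252, 0.492)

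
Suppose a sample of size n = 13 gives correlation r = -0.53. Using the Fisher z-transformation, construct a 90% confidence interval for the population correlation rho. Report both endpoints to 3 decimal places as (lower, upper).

Fisher z: z_r = atanh(r) = ½·ln((1+(-0.53))/(1−(-0.53))) = -0.590145
SE(z) = 1/√(n−3) = 1/√10 = 0.316228
90% ⇒ z* = 1.645; margin = 1.645·0.316228 = 0.520195
CI on z-scale: (-1.110340, -0.069950)
Back-transform: tanh(-1.110340) = -0.804183, tanh(-0.069950) = -0.069836

(-0.804, -0.070)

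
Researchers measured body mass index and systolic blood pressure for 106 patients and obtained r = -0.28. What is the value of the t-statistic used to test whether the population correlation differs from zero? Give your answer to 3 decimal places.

1 − r² = 1 − 0.0784 = 0.9216;  √(1−r²) = 0.960000
√(n−2) = √104 = 10.198039
t = r·√(n−2)/√(1−r²) = -0.28 · 10.198039 / 0.960000 = -2.974

-2.974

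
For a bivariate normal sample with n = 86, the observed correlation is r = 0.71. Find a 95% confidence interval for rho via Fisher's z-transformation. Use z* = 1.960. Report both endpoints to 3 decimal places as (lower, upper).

(0.586, 0.801)

Fisher z: z_r = atanh(r) = ½·ln((1+0.71)/(1−0.71)) = 0.887184
SE(z) = 1/√(n−3) = 1/√83 = 0.109764
95% ⇒ z* = 1.960; margin = 1.960·0.109764 = 0.215137
CI on z-scale: (0.672047, 1.102321)
Back-transform: tanh(0.672047) = 0.586325, tanh(1.102321) = 0.801331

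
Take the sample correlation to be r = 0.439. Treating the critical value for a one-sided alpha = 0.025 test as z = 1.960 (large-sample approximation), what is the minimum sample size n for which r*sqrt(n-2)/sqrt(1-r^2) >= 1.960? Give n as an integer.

r√(n−2)/√(1−r²) ≥ 1.960  ⇔  n−2 ≥ (1.960)²·(1−r²)/r²
(1−r²)/r² = (1−0.192721)/0.192721 = 4.1888
n ≥ 2 + 3.8416·4.1888 = 2 + 16.0917 = 18.0917
⌈18.0917⌉ = 19

19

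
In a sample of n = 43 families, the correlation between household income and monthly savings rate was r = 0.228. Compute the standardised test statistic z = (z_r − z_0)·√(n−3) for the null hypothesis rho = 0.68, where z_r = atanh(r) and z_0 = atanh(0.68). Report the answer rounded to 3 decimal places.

Fisher z: atanh(0.228) = 0.232079, atanh(0.68) = 0.829114
z = (z_r − z_0)·√(n−3) = (0.232079 − 0.829114)·√40 = -0.597035 · 6.324555 = -3.776

-3.776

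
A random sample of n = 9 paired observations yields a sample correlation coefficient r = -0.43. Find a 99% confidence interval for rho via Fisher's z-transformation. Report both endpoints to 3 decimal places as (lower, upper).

z_r = atanh(-0.43) = -0.459897;  SE = 1/√(n−3) = 1/√6 = 0.408248
z-limits: -0.459897 ± 2.576·0.408248 = -0.459897 ± 1.051647 = [-1.511544, 0.591750]
ρ-limits: (tanh -1.511544, tanh 0.591750) = (-0.907, 0.531)

(-0.907, 0.531)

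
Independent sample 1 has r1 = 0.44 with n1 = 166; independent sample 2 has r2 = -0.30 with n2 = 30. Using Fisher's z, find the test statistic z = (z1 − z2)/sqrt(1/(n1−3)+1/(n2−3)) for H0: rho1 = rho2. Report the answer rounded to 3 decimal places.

3.762

z1 = atanh(0.44) = 0.472231,  z2 = atanh(-0.30) = -0.309520
SE = √(1/(n1−3) + 1/(n2−3)) = √(1/163 + 1/27) = √(0.0061350 + 0.0370370) = √0.0431720 = 0.207779
z = (z1 − z2)/SE = (0.472231 − (-0.309520)) / 0.207779 = 0.781751 / 0.207779 = 3.762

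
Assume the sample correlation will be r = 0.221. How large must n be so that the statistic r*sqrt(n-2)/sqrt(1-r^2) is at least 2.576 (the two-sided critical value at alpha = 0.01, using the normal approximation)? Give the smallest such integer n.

132

r√(n−2)/√(1−r²) ≥ 2.576  ⇔  n−2 ≥ (2.576)²·(1−r²)/r²
(1−r²)/r² = (1−0.048841)/0.048841 = 19.4746
n ≥ 2 + 6.635776·19.4746 = 2 + 129.2291 = 131.2291
⌈131.2291⌉ = 132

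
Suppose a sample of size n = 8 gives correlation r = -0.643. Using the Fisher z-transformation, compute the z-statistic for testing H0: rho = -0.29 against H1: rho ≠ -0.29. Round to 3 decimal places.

Fisher z: atanh(-0.643) = -0.763272, atanh(-0.29) = -0.298566
z = (z_r − z_0)·√(n−3) = (-0.763272 − (-0.298566))·√5 = -0.464706 · 2.236068 = -1.039

-1.039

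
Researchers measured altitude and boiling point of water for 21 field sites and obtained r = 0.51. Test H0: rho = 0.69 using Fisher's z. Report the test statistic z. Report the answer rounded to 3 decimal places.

z_r = atanh(0.51) = 0.562730,  z_0 = atanh(0.69) = 0.847956
SE = 1/√(n−3) = 1/√18 = 0.235702
z = (z_r − z_0)/SE = (0.562730 − 0.847956) / 0.235702 = -0.285226 / 0.235702 = -1.210

-1.210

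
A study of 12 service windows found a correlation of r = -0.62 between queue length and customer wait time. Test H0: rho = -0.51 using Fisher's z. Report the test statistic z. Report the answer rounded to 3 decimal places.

z_r = atanh(-0.62) = -0.725005,  z_0 = atanh(-0.51) = -0.562730
SE = 1/√(n−3) = 1/√9 = 0.333333
z = (z_r − z_0)/SE = (-0.725005 − (-0.562730)) / 0.333333 = -0.162275 / 0.333333 = -0.487

-0.487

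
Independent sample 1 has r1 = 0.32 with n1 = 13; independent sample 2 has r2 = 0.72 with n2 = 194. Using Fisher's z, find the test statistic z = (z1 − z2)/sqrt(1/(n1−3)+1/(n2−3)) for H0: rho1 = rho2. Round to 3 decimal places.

z1 = atanh(0.32) = 0.331647,  z2 = atanh(0.72) = 0.907645
SE = √(1/(n1−3) + 1/(n2−3)) = √(1/10 + 1/191) = √(0.1000000 + 0.0052356) = √0.1052356 = 0.324400
z = (z1 − z2)/SE = (0.331647 − 0.907645) / 0.324400 = -0.575998 / 0.324400 = -1.776

-1.776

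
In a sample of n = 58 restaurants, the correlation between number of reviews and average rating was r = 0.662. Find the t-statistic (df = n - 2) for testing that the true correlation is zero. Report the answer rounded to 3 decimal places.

t = r·√(n−2) / √(1−r²) with r = 0.662, n = 58
  = 0.662·√56 / √(1 − 0.438244)
  = 0.662·7.483315 / 0.749504
  = 4.953955 / 0.749504 = 6.610

6.610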